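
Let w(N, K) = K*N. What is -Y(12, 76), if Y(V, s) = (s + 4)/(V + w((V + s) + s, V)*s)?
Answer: -4/7479 ≈ -0.00053483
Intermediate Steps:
Y(V, s) = (4 + s)/(V + V*s*(V + 2*s)) (Y(V, s) = (s + 4)/(V + (V*((V + s) + s))*s) = (4 + s)/(V + (V*(V + 2*s))*s) = (4 + s)/(V + V*s*(V + 2*s)))
-Y(12, 76) = -(4 + 76)/(12*(1 + 76*(12 + 2*76))) = -80/(12*(1 + 76*(12 + 152))) = -80/(12*(1 + 76*164)) = -80/(12*(1 + 12464)) = -80/(12*12465) = -1*4/7479 = -4/7479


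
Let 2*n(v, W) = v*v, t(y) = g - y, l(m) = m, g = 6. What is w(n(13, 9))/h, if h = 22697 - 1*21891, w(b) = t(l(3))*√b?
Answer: 3*√2/124 ≈ 0.034215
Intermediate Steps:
t(y) = 6 - y
n(v, W) = v²/2 (n(v, W) = (v*v)/2 = v²/2)
w(b) = 3*√b (w(b) = (6 - 1*3)*√b = (6 - 3)*√b = 3*√b)
h = 806 (h = 22697 - 21891 = 806)
w(n(13, 9))/h = (3*√((½)*13²))/806 = (3*√((½)*169))*(1/806) = (3*√(169/2))*(1/806) = (3*(13*√2/2))*(1/806) = (39*√2/2)*(1/806) = 3*√2/124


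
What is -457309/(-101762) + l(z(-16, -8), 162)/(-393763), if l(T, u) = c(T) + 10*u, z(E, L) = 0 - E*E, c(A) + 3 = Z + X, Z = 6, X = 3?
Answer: 663859405/147860186 ≈ 4.4898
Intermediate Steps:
c(A) = 6 (c(A) = -3 + (6 + 3) = -3 + 9 = 6)
z(E, L) = -E² (z(E, L) = 0 - E² = -E²)
l(T, u) = 6 + 10*u
-457309/(-101762) + l(z(-16, -8), 162)/(-393763) = -457309/(-101762) + (6 + 10*162)/(-393763) = -457309*(-1/101762) + (6 + 1620)*(-1/393763) = 457309/101762 + 1626*(-1/393763) = 457309/101762 - 6/1453 = 663859405/147860186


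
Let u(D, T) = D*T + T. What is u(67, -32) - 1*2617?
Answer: -4793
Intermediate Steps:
u(D, T) = T + D*T
u(67, -32) - 1*2617 = -32*(1 + 67) - 1*2617 = -32*68 - 2617 = -2176 - 2617 = -4793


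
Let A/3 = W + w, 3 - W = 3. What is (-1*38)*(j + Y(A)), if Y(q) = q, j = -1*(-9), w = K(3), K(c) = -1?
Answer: -228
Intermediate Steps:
W = 0 (W = 3 - 1*3 = 3 - 3 = 0)
w = -1
A = -3 (A = 3*(0 - 1) = 3*(-1) = -3)
j = 9
(-1*38)*(j + Y(A)) = (-1*38)*(9 - 3) = -38*6 = -228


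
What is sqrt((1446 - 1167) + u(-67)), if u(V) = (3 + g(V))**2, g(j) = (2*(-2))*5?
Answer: 2*sqrt(142) ≈ 23.833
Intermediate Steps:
g(j) = -20 (g(j) = -4*5 = -20)
u(V) = 289 (u(V) = (3 - 20)**2 = (-17)**2 = 289)
sqrt((1446 - 1167) + u(-67)) = sqrt((1446 - 1167) + 289) = sqrt(279 + 289) = sqrt(568) = 2*sqrt(142)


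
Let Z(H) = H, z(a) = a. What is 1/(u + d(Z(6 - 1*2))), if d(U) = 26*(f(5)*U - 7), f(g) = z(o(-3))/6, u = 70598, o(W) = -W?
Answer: 1/70468 ≈ 1.4191e-5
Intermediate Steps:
f(g) = ½ (f(g) = -1*(-3)/6 = 3*(⅙) = ½)
d(U) = -182 + 13*U (d(U) = 26*(U/2 - 7) = 26*(-7 + U/2) = -182 + 13*U)
1/(u + d(Z(6 - 1*2))) = 1/(70598 + (-182 + 13*(6 - 1*2))) = 1/(70598 + (-182 + 13*(6 - 2))) = 1/(70598 + (-182 + 13*4)) = 1/(70598 + (-182 + 52)) = 1/(70598 - 130) = 1/70468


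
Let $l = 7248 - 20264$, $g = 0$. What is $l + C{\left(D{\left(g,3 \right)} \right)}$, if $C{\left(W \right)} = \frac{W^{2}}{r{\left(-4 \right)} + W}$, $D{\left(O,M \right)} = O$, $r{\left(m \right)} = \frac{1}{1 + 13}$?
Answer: $-13016$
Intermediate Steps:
$r{\left(m \right)} = \frac{1}{14}$
$l = -13016$ ($l = 7248 - 20264 = -13016$)
$C{\left(W \right)} = \frac{W^{2}}{\frac{1}{14} + W}$
$l + C{\left(D{\left(g,3 \right)} \right)} = -13016 + \frac{14 \cdot 0^{2}}{1 + 14 \cdot 0} = -13016 + 14 \cdot 0 \frac{1}{1 + 0} = -13016 + 14 \cdot 0 \cdot 1^{-1} = -13016 + 14 \cdot 0 \cdot 1 = -13016 + 0 = -13016$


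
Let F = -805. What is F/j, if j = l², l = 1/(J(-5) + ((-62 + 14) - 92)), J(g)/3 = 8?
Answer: -10832080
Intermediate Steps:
J(g) = 24 (J(g) = 3*8 = 24)
l = -1/116 (l = 1/(24 + ((-62 + 14) - 92)) = 1/(24 + (-48 - 92)) = 1/(24 - 140) = 1/(-116) = -1/116 ≈ -0.0086207)
j = 1/13456 (j = (-1/116)² = 1/13456 ≈ 7.4316e-5)
F/j = -805/1/13456 = -805*13456 = -10832080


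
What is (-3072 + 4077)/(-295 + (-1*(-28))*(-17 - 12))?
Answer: -335/369 ≈ -0.90786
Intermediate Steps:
(-3072 + 4077)/(-295 + (-1*(-28))*(-17 - 12)) = 1005/(-295 + 28*(-29)) = 1005/(-295 - 812) = 1005/(-1107) = 1005*(-1/1107) = -335/369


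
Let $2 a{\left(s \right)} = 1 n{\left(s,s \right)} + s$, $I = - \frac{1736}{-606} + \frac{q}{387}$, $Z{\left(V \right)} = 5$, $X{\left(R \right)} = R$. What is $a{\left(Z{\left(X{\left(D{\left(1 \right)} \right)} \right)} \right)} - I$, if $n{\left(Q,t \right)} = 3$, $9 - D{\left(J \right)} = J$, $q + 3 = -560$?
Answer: $\frac{101239}{39087} \approx 2.5901$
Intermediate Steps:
$q = -563$ ($q = -3 - 560 = -563$)
$D{\left(J \right)} = 9 - J$
$I = \frac{55109}{39087}$ ($I = - \frac{1736}{-606} - \frac{563}{387} = \left(-1736\right) \left(- \frac{1}{606}\right) - \frac{563}{387} = \frac{868}{303} - \frac{563}{387} = \frac{55109}{39087} \approx 1.4099$)
$a{\left(s \right)} = \frac{3}{2} + \frac{s}{2}$ ($a{\left(s \right)} = \frac{1 \cdot 3 + s}{2} = \frac{3 + s}{2} = \frac{3}{2} + \frac{s}{2}$)
$a{\left(Z{\left(X{\left(D{\left(1 \right)} \right)} \right)} \right)} - I = \left(\frac{3}{2} + \frac{1}{2} \cdot 5\right) - \frac{55109}{39087} = \left(\frac{3}{2} + \frac{5}{2}\right) - \frac{55109}{39087} = 4 - \frac{55109}{39087} = \frac{101239}{39087}$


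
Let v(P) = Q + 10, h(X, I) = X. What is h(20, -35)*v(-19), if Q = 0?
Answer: 200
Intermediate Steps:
v(P) = 10 (v(P) = 0 + 10 = 10)
h(20, -35)*v(-19) = 20*10 = 200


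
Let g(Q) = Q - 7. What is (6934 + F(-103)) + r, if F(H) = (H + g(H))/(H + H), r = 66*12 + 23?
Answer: 1596507/206 ≈ 7750.0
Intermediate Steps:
g(Q) = -7 + Q
r = 815 (r = 792 + 23 = 815)
F(H) = (-7 + 2*H)/(2*H) (F(H) = (H + (-7 + H))/(H + H) = (-7 + 2*H)/((2*H)) = (-7 + 2*H)*(1/(2*H)) = (-7 + 2*H)/(2*H))
(6934 + F(-103)) + r = (6934 + (-7/2 - 103)/(-103)) + 815 = (6934 - 1/103*(-213/2)) + 815 = (6934 + 213/206) + 815 = 1428617/206 + 815 = 1596507/206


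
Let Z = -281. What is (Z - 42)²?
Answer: 104329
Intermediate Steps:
(Z - 42)² = (-281 - 42)² = (-323)² = 104329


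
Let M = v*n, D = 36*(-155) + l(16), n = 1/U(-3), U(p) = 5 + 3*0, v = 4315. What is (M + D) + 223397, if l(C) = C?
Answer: 218696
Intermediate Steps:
U(p) = 5 (U(p) = 5 + 0 = 5)
n = ⅕ (n = 1/5 = ⅕ ≈ 0.20000)
D = -5564 (D = 36*(-155) + 16 = -5580 + 16 = -5564)
M = 863 (M = 4315*(⅕) = 863)
(M + D) + 223397 = (863 - 5564) + 223397 = -4701 + 223397 = 218696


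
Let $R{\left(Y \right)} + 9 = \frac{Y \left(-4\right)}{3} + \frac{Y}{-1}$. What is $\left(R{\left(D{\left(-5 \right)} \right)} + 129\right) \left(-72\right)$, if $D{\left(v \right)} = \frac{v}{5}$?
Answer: $-8808$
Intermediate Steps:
$D{\left(v \right)} = \frac{v}{5}$ ($D{\left(v \right)} = v \frac{1}{5} = \frac{v}{5}$)
$R{\left(Y \right)} = -9 - \frac{7 Y}{3}$ ($R{\left(Y \right)} = -9 + \left(\frac{Y \left(-4\right)}{3} + \frac{Y}{-1}\right) = -9 + \left(- 4 Y \frac{1}{3} + Y \left(-1\right)\right) = -9 - \frac{7 Y}{3}$)
$\left(R{\left(D{\left(-5 \right)} \right)} + 129\right) \left(-72\right) = \left(\left(-9 - \frac{7 \cdot \frac{1}{5} \left(-5\right)}{3}\right) + 129\right) \left(-72\right) = \left(\left(-9 - - \frac{7}{3}\right) + 129\right) \left(-72\right) = \left(\left(-9 + \frac{7}{3}\right) + 129\right) \left(-72\right) = \left(- \frac{20}{3} + 129\right) \left(-72\right) = \frac{367}{3} \left(-72\right) = -8808$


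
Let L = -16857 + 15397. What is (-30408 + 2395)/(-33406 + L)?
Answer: 28013/34866 ≈ 0.80345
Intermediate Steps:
L = -1460
(-30408 + 2395)/(-33406 + L) = (-30408 + 2395)/(-33406 - 1460) = -28013/(-34866) = -28013*(-1/34866) = 28013/34866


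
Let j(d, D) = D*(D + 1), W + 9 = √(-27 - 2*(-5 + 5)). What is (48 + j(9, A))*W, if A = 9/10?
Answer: -44739/100 + 14913*I*√3/100 ≈ -447.39 + 258.3*I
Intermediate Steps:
A = 9/10 (A = 9*(⅒) = 9/10 ≈ 0.90000)
W = -9 + 3*I*√3 (W = -9 + √(-27 - 2*(-5 + 5)) = -9 + √(-27 - 2*0) = -9 + √(-27 + 0) = -9 + √(-27) = -9 + 3*I*√3 ≈ -9.0 + 5.1962*I)
j(d, D) = D*(1 + D)
(48 + j(9, A))*W = (48 + 9*(1 + 9/10)/10)*(-9 + 3*I*√3) = (48 + (9/10)*(19/10))*(-9 + 3*I*√3) = (48 + 171/100)*(-9 + 3*I*√3) = 4971*(-9 + 3*I*√3)/100 = -44739/100 + 14913*I*√3/100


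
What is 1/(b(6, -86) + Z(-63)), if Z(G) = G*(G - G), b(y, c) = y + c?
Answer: -1/80 ≈ -0.012500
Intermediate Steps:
b(y, c) = c + y
Z(G) = 0 (Z(G) = G*0 = 0)
1/(b(6, -86) + Z(-63)) = 1/((-86 + 6) + 0) = 1/(-80 + 0) = 1/(-80) = -1/80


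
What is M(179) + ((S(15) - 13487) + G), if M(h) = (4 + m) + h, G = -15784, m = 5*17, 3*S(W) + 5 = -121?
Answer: -29045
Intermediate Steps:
S(W) = -42 (S(W) = -5/3 + (⅓)*(-121) = -5/3 - 121/3 = -42)
m = 85
M(h) = 89 + h (M(h) = (4 + 85) + h = 89 + h)
M(179) + ((S(15) - 13487) + G) = (89 + 179) + ((-42 - 13487) - 15784) = 268 + (-13529 - 15784) = 268 - 29313 = -29045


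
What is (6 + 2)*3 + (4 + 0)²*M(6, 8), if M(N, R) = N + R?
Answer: 248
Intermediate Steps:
(6 + 2)*3 + (4 + 0)²*M(6, 8) = (6 + 2)*3 + (4 + 0)²*(6 + 8) = 8*3 + 4²*14 = 24 + 16*14 = 24 + 224 = 248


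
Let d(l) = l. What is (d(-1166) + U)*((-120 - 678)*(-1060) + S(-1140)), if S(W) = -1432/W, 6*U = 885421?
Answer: 21176732409115/171 ≈ 1.2384e+11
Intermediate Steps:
U = 885421/6 (U = (1/6)*885421 = 885421/6 ≈ 1.4757e+5)
(d(-1166) + U)*((-120 - 678)*(-1060) + S(-1140)) = (-1166 + 885421/6)*((-120 - 678)*(-1060) - 1432/(-1140)) = 878425*(-798*(-1060) - 1432*(-1/1140))/6 = 878425*(845880 + 358/285)/6 = (878425/6)*(241076158/285) = 21176732409115/171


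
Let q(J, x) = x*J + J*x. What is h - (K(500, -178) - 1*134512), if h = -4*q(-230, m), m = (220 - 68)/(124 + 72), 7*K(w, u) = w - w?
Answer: 6661008/49 ≈ 1.3594e+5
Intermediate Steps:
K(w, u) = 0 (K(w, u) = (w - w)/7 = (1/7)*0 = 0)
m = 38/49 (m = 152/196 = 152*(1/196) = 38/49 ≈ 0.77551)
q(J, x) = 2*J*x (q(J, x) = J*x + J*x = 2*J*x)
h = 69920/49 (h = -8*(-230)*38/49 = -4*(-17480/49) = 69920/49 ≈ 1426.9)
h - (K(500, -178) - 1*134512) = 69920/49 - (0 - 1*134512) = 69920/49 - (0 - 134512) = 69920/49 - 1*(-134512) = 69920/49 + 134512 = 6661008/49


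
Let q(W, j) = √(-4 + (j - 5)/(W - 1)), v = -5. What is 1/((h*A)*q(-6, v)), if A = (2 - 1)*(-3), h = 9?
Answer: I*√14/162 ≈ 0.023097*I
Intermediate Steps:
q(W, j) = √(-4 + (-5 + j)/(-1 + W))
A = -3 (A = 1*(-3) = -3)
1/((h*A)*q(-6, v)) = 1/((9*(-3))*√((-1 - 5 - 4*(-6))/(-1 - 6))) = 1/(-27*√(-1 - 5 + 24)*(I*√7/7)) = 1/(-27*3*I*√14/7) = 1/(-81*I*√14/7) = I*√14/162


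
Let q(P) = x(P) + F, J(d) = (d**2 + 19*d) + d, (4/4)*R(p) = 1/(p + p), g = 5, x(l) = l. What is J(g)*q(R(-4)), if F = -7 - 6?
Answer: -13125/8 ≈ -1640.6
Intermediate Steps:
F = -13
R(p) = 1/(2*p) (R(p) = 1/(p + p) = 1/(2*p))
J(d) = d**2 + 20*d
q(P) = -13 + P (q(P) = P - 13 = -13 + P)
J(g)*q(R(-4)) = (5*(20 + 5))*(-13 + (1/2)/(-4)) = (5*25)*(-13 + (1/2)*(-1/4)) = 125*(-13 - 1/8) = 125*(-105/8) = -13125/8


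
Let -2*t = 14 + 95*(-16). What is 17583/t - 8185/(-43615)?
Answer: 51536390/2189473 ≈ 23.538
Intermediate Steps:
t = 753 (t = -(14 + 95*(-16))/2 = -(14 - 1520)/2 = -½*(-1506) = 753)
17583/t - 8185/(-43615) = 17583/753 - 8185/(-43615) = 17583*(1/753) - 8185*(-1/43615) = 5861/251 + 1637/8723 = 51536390/2189473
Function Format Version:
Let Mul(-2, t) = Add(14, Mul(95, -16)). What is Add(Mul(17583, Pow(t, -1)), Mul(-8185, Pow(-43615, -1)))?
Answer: Rational(51536390, 2189473) ≈ 23.538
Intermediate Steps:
t = 753 (t = Mul(Rational(-1, 2), Add(14, Mul(95, -16))) = Mul(Rational(-1, 2), Add(14, -1520)) = Mul(Rational(-1, 2), -1506) = 753)
Add(Mul(17583, Pow(t, -1)), Mul(-8185, Pow(-43615, -1))) = Add(Mul(17583, Pow(753, -1)), Mul(-8185, Pow(-43615, -1))) = Add(Mul(17583, Rational(1, 753)), Mul(-8185, Rational(-1, 43615))) = Add(Rational(5861, 251), Rational(1637, 8723)) = Rational(51536390, 2189473)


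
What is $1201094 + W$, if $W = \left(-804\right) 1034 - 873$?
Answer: $368885$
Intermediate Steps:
$W = -832209$ ($W = -831336 - 873 = -832209$)
$1201094 + W = 1201094 - 832209 = 368885$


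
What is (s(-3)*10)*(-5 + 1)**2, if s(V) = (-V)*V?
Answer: -1440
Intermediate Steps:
s(V) = -V**2
(s(-3)*10)*(-5 + 1)**2 = (-1*(-3)**2*10)*(-5 + 1)**2 = (-1*9*10)*(-4)**2 = -9*10*16 = -90*16 = -1440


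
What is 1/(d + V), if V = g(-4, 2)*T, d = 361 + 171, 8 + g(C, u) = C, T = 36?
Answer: 1/100 ≈ 0.010000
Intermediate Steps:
g(C, u) = -8 + C
d = 532
V = -432 (V = (-8 - 4)*36 = -12*36 = -432)
1/(d + V) = 1/(532 - 432) = 1/100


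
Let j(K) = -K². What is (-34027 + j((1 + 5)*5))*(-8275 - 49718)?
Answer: 2025521511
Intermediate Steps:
(-34027 + j((1 + 5)*5))*(-8275 - 49718) = (-34027 - ((1 + 5)*5)²)*(-8275 - 49718) = (-34027 - (6*5)²)*(-57993) = (-34027 - 1*30²)*(-57993) = (-34027 - 1*900)*(-57993) = (-34027 - 900)*(-57993) = -34927*(-57993) = 2025521511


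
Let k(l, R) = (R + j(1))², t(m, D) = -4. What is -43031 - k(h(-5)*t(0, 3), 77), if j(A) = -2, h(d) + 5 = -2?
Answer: -48656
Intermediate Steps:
h(d) = -7 (h(d) = -5 - 2 = -7)
k(l, R) = (-2 + R)² (k(l, R) = (R - 2)² = (-2 + R)²)
-43031 - k(h(-5)*t(0, 3), 77) = -43031 - (-2 + 77)² = -43031 - 1*75² = -43031 - 1*5625 = -43031 - 5625 = -48656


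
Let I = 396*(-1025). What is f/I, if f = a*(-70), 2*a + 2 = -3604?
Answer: -4207/13530 ≈ -0.31094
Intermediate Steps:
a = -1803 (a = -1 + (½)*(-3604) = -1 - 1802 = -1803)
I = -405900
f = 126210 (f = -1803*(-70) = 126210)
f/I = 126210/(-405900) = 126210*(-1/405900) = -4207/13530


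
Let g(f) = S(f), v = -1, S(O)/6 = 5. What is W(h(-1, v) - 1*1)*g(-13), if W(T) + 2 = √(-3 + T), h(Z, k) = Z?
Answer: -60 + 30*I*√5 ≈ -60.0 + 67.082*I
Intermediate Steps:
S(O) = 30 (S(O) = 6*5 = 30)
W(T) = -2 + √(-3 + T)
g(f) = 30
W(h(-1, v) - 1*1)*g(-13) = (-2 + √(-3 + (-1 - 1*1)))*30 = (-2 + √(-3 + (-1 - 1)))*30 = (-2 + √(-3 - 2))*30 = (-2 + √(-5))*30 = (-2 + I*√5)*30 = -60 + 30*I*√5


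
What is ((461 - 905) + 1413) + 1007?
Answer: 1976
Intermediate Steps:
((461 - 905) + 1413) + 1007 = (-444 + 1413) + 1007 = 969 + 1007 = 1976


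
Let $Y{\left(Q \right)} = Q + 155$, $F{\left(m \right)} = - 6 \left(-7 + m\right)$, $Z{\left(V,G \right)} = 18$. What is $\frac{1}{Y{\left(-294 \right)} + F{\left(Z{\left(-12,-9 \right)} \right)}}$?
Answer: $- \frac{1}{205} \approx -0.0048781$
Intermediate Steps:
$F{\left(m \right)} = 42 - 6 m$
$Y{\left(Q \right)} = 155 + Q$
$\frac{1}{Y{\left(-294 \right)} + F{\left(Z{\left(-12,-9 \right)} \right)}} = \frac{1}{\left(155 - 294\right) + \left(42 - 108\right)} = \frac{1}{-139 + \left(42 - 108\right)} = \frac{1}{-139 - 66} = \frac{1}{-205} = - \frac{1}{205}$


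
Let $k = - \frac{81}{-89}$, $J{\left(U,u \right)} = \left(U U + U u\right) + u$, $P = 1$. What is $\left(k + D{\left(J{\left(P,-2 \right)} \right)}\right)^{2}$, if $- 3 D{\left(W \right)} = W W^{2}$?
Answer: $\frac{777924}{7921} \approx 98.21$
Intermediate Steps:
$J{\left(U,u \right)} = u + U^{2} + U u$ ($J{\left(U,u \right)} = \left(U^{2} + U u\right) + u = u + U^{2} + U u$)
$k = \frac{81}{89}$ ($k = \left(-81\right) \left(- \frac{1}{89}\right) = \frac{81}{89} \approx 0.91011$)
$D{\left(W \right)} = - \frac{W^{3}}{3}$ ($D{\left(W \right)} = - \frac{W W^{2}}{3} = - \frac{W^{3}}{3}$)
$\left(k + D{\left(J{\left(P,-2 \right)} \right)}\right)^{2} = \left(\frac{81}{89} - \frac{\left(-2 + 1^{2} + 1 \left(-2\right)\right)^{3}}{3}\right)^{2} = \left(\frac{81}{89} - \frac{\left(-2 + 1 - 2\right)^{3}}{3}\right)^{2} = \left(\frac{81}{89} - \frac{\left(-3\right)^{3}}{3}\right)^{2} = \left(\frac{81}{89} - -9\right)^{2} = \left(\frac{81}{89} + 9\right)^{2} = \left(\frac{882}{89}\right)^{2} = \frac{777924}{7921}$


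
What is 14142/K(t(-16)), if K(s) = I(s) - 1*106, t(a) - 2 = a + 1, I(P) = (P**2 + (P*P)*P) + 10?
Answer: -2357/354 ≈ -6.6582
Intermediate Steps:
I(P) = 10 + P**2 + P**3 (I(P) = (P**2 + P**2*P) + 10 = (P**2 + P**3) + 10 = 10 + P**2 + P**3)
t(a) = 3 + a (t(a) = 2 + (a + 1) = 2 + (1 + a) = 3 + a)
K(s) = -96 + s**2 + s**3 (K(s) = (10 + s**2 + s**3) - 1*106 = (10 + s**2 + s**3) - 106 = -96 + s**2 + s**3)
14142/K(t(-16)) = 14142/(-96 + (3 - 16)**2 + (3 - 16)**3) = 14142/(-96 + (-13)**2 + (-13)**3) = 14142/(-96 + 169 - 2197) = 14142/(-2124) = 14142*(-1/2124) = -2357/354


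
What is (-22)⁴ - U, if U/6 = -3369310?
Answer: 20450116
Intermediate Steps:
U = -20215860 (U = 6*(-3369310) = -20215860)
(-22)⁴ - U = (-22)⁴ - 1*(-20215860) = 234256 + 20215860 = 20450116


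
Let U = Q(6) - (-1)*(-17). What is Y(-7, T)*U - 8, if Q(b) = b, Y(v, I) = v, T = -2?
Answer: 69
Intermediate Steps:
U = -11 (U = 6 - (-1)*(-17) = 6 - 1*17 = 6 - 17 = -11)
Y(-7, T)*U - 8 = -7*(-11) - 8 = 77 - 8 = 69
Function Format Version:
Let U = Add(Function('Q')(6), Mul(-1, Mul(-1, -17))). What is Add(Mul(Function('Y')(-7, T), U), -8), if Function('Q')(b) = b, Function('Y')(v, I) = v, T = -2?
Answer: 69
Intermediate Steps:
U = -11 (U = Add(6, Mul(-1, Mul(-1, -17))) = Add(6, Mul(-1, 17)) = Add(6, -17) = -11)
Add(Mul(Function('Y')(-7, T), U), -8) = Add(Mul(-7, -11), -8) = Add(77, -8) = 69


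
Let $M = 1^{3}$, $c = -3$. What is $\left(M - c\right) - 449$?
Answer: $-445$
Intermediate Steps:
$M = 1$
$\left(M - c\right) - 449 = \left(1 - -3\right) - 449 = \left(1 + 3\right) - 449 = 4 - 449 = -445$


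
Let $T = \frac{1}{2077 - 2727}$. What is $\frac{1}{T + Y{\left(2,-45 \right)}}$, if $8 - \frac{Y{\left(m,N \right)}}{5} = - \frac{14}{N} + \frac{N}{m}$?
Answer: $\frac{2925}{441508} \approx 0.006625$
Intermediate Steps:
$Y{\left(m,N \right)} = 40 + \frac{70}{N} - \frac{5 N}{m}$ ($Y{\left(m,N \right)} = 40 - 5 \left(- \frac{14}{N} + \frac{N}{m}\right) = 40 - \left(- \frac{70}{N} + \frac{5 N}{m}\right) = 40 + \frac{70}{N} - \frac{5 N}{m}$)
$T = - \frac{1}{650}$ ($T = \frac{1}{-650} = - \frac{1}{650} \approx -0.0015385$)
$\frac{1}{T + Y{\left(2,-45 \right)}} = \frac{1}{- \frac{1}{650} + \left(40 + \frac{70}{-45} - - \frac{225}{2}\right)} = \frac{1}{- \frac{1}{650} + \left(40 + 70 \left(- \frac{1}{45}\right) - \left(-225\right) \frac{1}{2}\right)} = \frac{1}{- \frac{1}{650} + \left(40 - \frac{14}{9} + \frac{225}{2}\right)} = \frac{1}{- \frac{1}{650} + \frac{2717}{18}} = \frac{1}{\frac{441508}{2925}} = \frac{2925}{441508}$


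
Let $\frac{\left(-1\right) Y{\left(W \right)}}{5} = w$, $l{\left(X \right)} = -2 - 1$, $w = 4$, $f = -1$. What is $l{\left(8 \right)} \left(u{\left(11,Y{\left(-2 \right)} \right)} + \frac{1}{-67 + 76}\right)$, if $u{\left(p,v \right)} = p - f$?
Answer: $- \frac{109}{3} \approx -36.333$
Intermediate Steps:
$l{\left(X \right)} = -3$
$Y{\left(W \right)} = -20$ ($Y{\left(W \right)} = \left(-5\right) 4 = -20$)
$u{\left(p,v \right)} = 1 + p$ ($u{\left(p,v \right)} = p - -1 = p + 1 = 1 + p$)
$l{\left(8 \right)} \left(u{\left(11,Y{\left(-2 \right)} \right)} + \frac{1}{-67 + 76}\right) = - 3 \left(\left(1 + 11\right) + \frac{1}{-67 + 76}\right) = - 3 \left(12 + \frac{1}{9}\right) = \left(-3\right) \frac{109}{9} = - \frac{109}{3}$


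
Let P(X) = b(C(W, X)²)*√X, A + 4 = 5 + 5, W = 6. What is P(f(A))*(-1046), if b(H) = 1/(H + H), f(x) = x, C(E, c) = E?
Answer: -523*√6/36 ≈ -35.586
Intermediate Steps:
A = 6 (A = -4 + (5 + 5) = -4 + 10 = 6)
b(H) = 1/(2*H)
P(X) = √X/72 (P(X) = (1/(2*(6²)))*√X = ((½)/36)*√X = ((½)*(1/36))*√X = √X/72)
P(f(A))*(-1046) = (√6/72)*(-1046) = -523*√6/36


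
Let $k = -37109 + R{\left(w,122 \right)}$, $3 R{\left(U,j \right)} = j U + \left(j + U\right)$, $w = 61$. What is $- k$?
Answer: $\frac{103702}{3} \approx 34567.0$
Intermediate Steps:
$R{\left(U,j \right)} = \frac{U}{3} + \frac{j}{3} + \frac{U j}{3}$ ($R{\left(U,j \right)} = \frac{j U + \left(j + U\right)}{3} = \frac{U j + \left(U + j\right)}{3} = \frac{U + j + U j}{3} = \frac{U}{3} + \frac{j}{3} + \frac{U j}{3}$)
$k = - \frac{103702}{3}$ ($k = -37109 + \left(\frac{1}{3} \cdot 61 + \frac{1}{3} \cdot 122 + \frac{1}{3} \cdot 61 \cdot 122\right) = -37109 + \left(\frac{61}{3} + \frac{122}{3} + \frac{7442}{3}\right) = -37109 + \frac{7625}{3} = - \frac{103702}{3} \approx -34567.0$)
$- k = \left(-1\right) \left(- \frac{103702}{3}\right) = \frac{103702}{3}$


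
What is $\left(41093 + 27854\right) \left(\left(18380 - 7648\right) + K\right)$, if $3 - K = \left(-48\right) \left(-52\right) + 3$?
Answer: $567847492$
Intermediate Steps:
$K = -2496$ ($K = 3 - \left(\left(-48\right) \left(-52\right) + 3\right) = 3 - \left(2496 + 3\right) = 3 - 2499 = -2496$)
$\left(41093 + 27854\right) \left(\left(18380 - 7648\right) + K\right) = \left(41093 + 27854\right) \left(\left(18380 - 7648\right) - 2496\right) = 68947 \left(\left(18380 - 7648\right) - 2496\right) = 68947 \left(10732 - 2496\right) = 68947 \cdot 8236 = 567847492$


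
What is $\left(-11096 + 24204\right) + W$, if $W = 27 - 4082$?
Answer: $9053$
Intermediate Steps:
$W = -4055$ ($W = 27 - 4082 = -4055$)
$\left(-11096 + 24204\right) + W = \left(-11096 + 24204\right) - 4055 = 13108 - 4055 = 9053$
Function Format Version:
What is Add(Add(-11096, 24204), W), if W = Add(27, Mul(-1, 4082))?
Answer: 9053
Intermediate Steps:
W = -4055 (W = Add(27, -4082) = -4055)
Add(Add(-11096, 24204), W) = Add(Add(-11096, 24204), -4055) = Add(13108, -4055) = 9053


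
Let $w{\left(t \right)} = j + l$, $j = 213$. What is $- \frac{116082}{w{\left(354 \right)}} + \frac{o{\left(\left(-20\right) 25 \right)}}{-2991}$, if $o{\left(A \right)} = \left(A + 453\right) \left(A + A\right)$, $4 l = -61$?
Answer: $- \frac{1425982048}{2365881} \approx -602.73$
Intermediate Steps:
$l = - \frac{61}{4}$ ($l = \frac{1}{4} \left(-61\right) = - \frac{61}{4} \approx -15.25$)
$o{\left(A \right)} = 2 A \left(453 + A\right)$ ($o{\left(A \right)} = \left(453 + A\right) 2 A = 2 A \left(453 + A\right)$)
$w{\left(t \right)} = \frac{791}{4}$ ($w{\left(t \right)} = 213 - \frac{61}{4} = \frac{791}{4}$)
$- \frac{116082}{w{\left(354 \right)}} + \frac{o{\left(\left(-20\right) 25 \right)}}{-2991} = - \frac{116082}{\frac{791}{4}} + \frac{2 \left(\left(-20\right) 25\right) \left(453 - 500\right)}{-2991} = \left(-116082\right) \frac{4}{791} + 2 \left(-500\right) \left(453 - 500\right) \left(- \frac{1}{2991}\right) = - \frac{464328}{791} + 2 \left(-500\right) \left(-47\right) \left(- \frac{1}{2991}\right) = - \frac{464328}{791} + 47000 \left(- \frac{1}{2991}\right) = - \frac{464328}{791} - \frac{47000}{2991} = - \frac{1425982048}{2365881}$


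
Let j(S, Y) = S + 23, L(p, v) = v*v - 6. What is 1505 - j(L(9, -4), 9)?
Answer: 1472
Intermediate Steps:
L(p, v) = -6 + v² (L(p, v) = v² - 6 = -6 + v²)
j(S, Y) = 23 + S
1505 - j(L(9, -4), 9) = 1505 - (23 + (-6 + (-4)²)) = 1505 - (23 + (-6 + 16)) = 1505 - (23 + 10) = 1505 - 1*33 = 1505 - 33 = 1472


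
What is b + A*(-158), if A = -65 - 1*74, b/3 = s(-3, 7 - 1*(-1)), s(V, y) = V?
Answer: 21953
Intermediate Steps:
b = -9 (b = 3*(-3) = -9)
A = -139 (A = -65 - 74 = -139)
b + A*(-158) = -9 - 139*(-158) = -9 + 21962 = 21953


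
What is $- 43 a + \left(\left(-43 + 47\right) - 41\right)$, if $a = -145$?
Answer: $6198$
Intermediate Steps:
$- 43 a + \left(\left(-43 + 47\right) - 41\right) = \left(-43\right) \left(-145\right) + \left(\left(-43 + 47\right) - 41\right) = 6235 + \left(4 - 41\right) = 6235 - 37 = 6198$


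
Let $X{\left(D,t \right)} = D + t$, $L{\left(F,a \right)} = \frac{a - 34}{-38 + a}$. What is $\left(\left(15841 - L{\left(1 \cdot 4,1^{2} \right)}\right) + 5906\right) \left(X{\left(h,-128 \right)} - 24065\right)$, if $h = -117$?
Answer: $- \frac{19559971860}{37} \approx -5.2865 \cdot 10^{8}$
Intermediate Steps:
$L{\left(F,a \right)} = \frac{-34 + a}{-38 + a}$
$\left(\left(15841 - L{\left(1 \cdot 4,1^{2} \right)}\right) + 5906\right) \left(X{\left(h,-128 \right)} - 24065\right) = \left(\left(15841 - \frac{-34 + 1^{2}}{-38 + 1^{2}}\right) + 5906\right) \left(\left(-117 - 128\right) - 24065\right) = \left(\left(15841 - \frac{-34 + 1}{-38 + 1}\right) + 5906\right) \left(-245 - 24065\right) = \left(\left(15841 - \frac{1}{-37} \left(-33\right)\right) + 5906\right) \left(-24310\right) = \left(\left(15841 - \left(- \frac{1}{37}\right) \left(-33\right)\right) + 5906\right) \left(-24310\right) = \left(\left(15841 - \frac{33}{37}\right) + 5906\right) \left(-24310\right) = \left(\frac{586084}{37} + 5906\right) \left(-24310\right) = \frac{804606}{37} \left(-24310\right) = - \frac{19559971860}{37}$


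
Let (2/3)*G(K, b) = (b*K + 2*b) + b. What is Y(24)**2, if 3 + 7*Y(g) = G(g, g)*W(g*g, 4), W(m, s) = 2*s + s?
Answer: 135978921/49 ≈ 2.7751e+6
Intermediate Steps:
G(K, b) = 9*b/2 + 3*K*b/2 (G(K, b) = 3*((b*K + 2*b) + b)/2 = 3*((K*b + 2*b) + b)/2 = 3*((2*b + K*b) + b)/2 = 3*(3*b + K*b)/2 = 9*b/2 + 3*K*b/2)
W(m, s) = 3*s
Y(g) = -3/7 + 18*g*(3 + g)/7 (Y(g) = -3/7 + ((3*g*(3 + g)/2)*(3*4))/7 = -3/7 + ((3*g*(3 + g)/2)*12)/7 = -3/7 + (18*g*(3 + g))/7 = -3/7 + 18*g*(3 + g)/7)
Y(24)**2 = (-3/7 + (18/7)*24*(3 + 24))**2 = (-3/7 + (18/7)*24*27)**2 = (-3/7 + 11664/7)**2 = (11661/7)**2 = 135978921/49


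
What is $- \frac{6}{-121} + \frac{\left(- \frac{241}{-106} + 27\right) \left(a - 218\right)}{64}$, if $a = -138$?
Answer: $- \frac{33406031}{205216} \approx -162.78$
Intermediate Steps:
$- \frac{6}{-121} + \frac{\left(- \frac{241}{-106} + 27\right) \left(a - 218\right)}{64} = - \frac{6}{-121} + \frac{\left(- \frac{241}{-106} + 27\right) \left(-138 - 218\right)}{64} = \left(-6\right) \left(- \frac{1}{121}\right) + \left(\left(-241\right) \left(- \frac{1}{106}\right) + 27\right) \left(-356\right) \frac{1}{64} = \frac{6}{121} + \left(\frac{241}{106} + 27\right) \left(-356\right) \frac{1}{64} = \frac{6}{121} + \frac{3103}{106} \left(-356\right) \frac{1}{64} = \frac{6}{121} - \frac{276167}{1696} = - \frac{33406031}{205216}$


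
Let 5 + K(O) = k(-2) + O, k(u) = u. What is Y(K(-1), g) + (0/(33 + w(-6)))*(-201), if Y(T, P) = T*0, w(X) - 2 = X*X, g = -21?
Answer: 0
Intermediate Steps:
K(O) = -7 + O (K(O) = -5 + (-2 + O) = -7 + O)
w(X) = 2 + X² (w(X) = 2 + X*X = 2 + X²)
Y(T, P) = 0
Y(K(-1), g) + (0/(33 + w(-6)))*(-201) = 0 + (0/(33 + (2 + (-6)²)))*(-201) = 0 + (0/(33 + (2 + 36)))*(-201) = 0 + (0/(33 + 38))*(-201) = 0 + (0/71)*(-201) = 0 + (0*(1/71))*(-201) = 0 + 0*(-201) = 0 + 0 = 0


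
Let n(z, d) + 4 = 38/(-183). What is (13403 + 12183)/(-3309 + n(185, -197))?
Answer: -4682238/606317 ≈ -7.7224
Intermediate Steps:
n(z, d) = -770/183 (n(z, d) = -4 + 38/(-183) = -4 + 38*(-1/183) = -4 - 38/183 = -770/183)
(13403 + 12183)/(-3309 + n(185, -197)) = (13403 + 12183)/(-3309 - 770/183) = 25586/(-606317/183) = 25586*(-183/606317) = -4682238/606317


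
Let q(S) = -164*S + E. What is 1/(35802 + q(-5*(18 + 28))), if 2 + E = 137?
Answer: 1/73657 ≈ 1.3576e-5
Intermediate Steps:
E = 135 (E = -2 + 137 = 135)
q(S) = 135 - 164*S (q(S) = -164*S + 135 = 135 - 164*S)
1/(35802 + q(-5*(18 + 28))) = 1/(35802 + (135 - (-820)*(18 + 28))) = 1/(35802 + (135 - (-820)*46)) = 1/(35802 + (135 - 164*(-230))) = 1/(35802 + (135 + 37720)) = 1/(35802 + 37855) = 1/73657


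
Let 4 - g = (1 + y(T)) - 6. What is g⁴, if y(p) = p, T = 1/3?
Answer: 456976/81 ≈ 5641.7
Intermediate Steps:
T = ⅓ (T = 1*(⅓) = ⅓ ≈ 0.33333)
g = 26/3 (g = 4 - ((1 + ⅓) - 6) = 4 - (4/3 - 6) = 4 - 1*(-14/3) = 4 + 14/3 = 26/3 ≈ 8.6667)
g⁴ = (26/3)⁴ = 456976/81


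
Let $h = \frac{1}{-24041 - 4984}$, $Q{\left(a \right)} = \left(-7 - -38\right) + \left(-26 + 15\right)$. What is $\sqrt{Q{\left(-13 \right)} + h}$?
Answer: $\frac{\sqrt{74884371}}{1935} \approx 4.4721$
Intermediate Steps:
$Q{\left(a \right)} = 20$ ($Q{\left(a \right)} = \left(-7 + 38\right) - 11 = 31 - 11 = 20$)
$h = - \frac{1}{29025}$ ($h = \frac{1}{-29025} = - \frac{1}{29025} \approx -3.4453 \cdot 10^{-5}$)
$\sqrt{Q{\left(-13 \right)} + h} = \sqrt{20 - \frac{1}{29025}} = \sqrt{\frac{580499}{29025}} = \frac{\sqrt{74884371}}{1935}$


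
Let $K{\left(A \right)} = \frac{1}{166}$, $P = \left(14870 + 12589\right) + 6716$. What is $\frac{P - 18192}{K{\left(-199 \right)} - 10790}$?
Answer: $- \frac{2653178}{1791139} \approx -1.4813$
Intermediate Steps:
$P = 34175$ ($P = 27459 + 6716 = 34175$)
$K{\left(A \right)} = \frac{1}{166}$
$\frac{P - 18192}{K{\left(-199 \right)} - 10790} = \frac{34175 - 18192}{\frac{1}{166} - 10790} = \frac{15983}{- \frac{1791139}{166}} = 15983 \left(- \frac{166}{1791139}\right) = - \frac{2653178}{1791139}$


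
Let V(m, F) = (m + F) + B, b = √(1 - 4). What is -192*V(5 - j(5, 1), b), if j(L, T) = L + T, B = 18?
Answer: -3264 - 192*I*√3 ≈ -3264.0 - 332.55*I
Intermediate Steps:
b = I*√3 (b = √(-3) = I*√3 ≈ 1.732*I)
V(m, F) = 18 + F + m (V(m, F) = (m + F) + 18 = (F + m) + 18 = 18 + F + m)
-192*V(5 - j(5, 1), b) = -192*(18 + I*√3 + (5 - (5 + 1))) = -192*(18 + I*√3 + (5 - 1*6)) = -192*(18 + I*√3 + (5 - 6)) = -192*(18 + I*√3 - 1) = -192*(17 + I*√3) = -3264 - 192*I*√3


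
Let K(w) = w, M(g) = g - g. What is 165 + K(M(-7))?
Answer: 165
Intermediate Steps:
M(g) = 0
165 + K(M(-7)) = 165 + 0 = 165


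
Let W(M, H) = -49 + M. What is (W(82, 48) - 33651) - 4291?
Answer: -37909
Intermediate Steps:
(W(82, 48) - 33651) - 4291 = ((-49 + 82) - 33651) - 4291 = (33 - 33651) - 4291 = -33618 - 4291 = -37909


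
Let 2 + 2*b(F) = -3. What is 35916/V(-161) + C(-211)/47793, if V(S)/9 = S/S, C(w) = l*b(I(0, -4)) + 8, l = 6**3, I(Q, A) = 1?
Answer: 190725400/47793 ≈ 3990.7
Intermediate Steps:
l = 216
b(F) = -5/2 (b(F) = -1 + (1/2)*(-3) = -1 - 3/2 = -5/2)
C(w) = -532 (C(w) = 216*(-5/2) + 8 = -540 + 8 = -532)
V(S) = 9 (V(S) = 9*(S/S) = 9*1 = 9)
35916/V(-161) + C(-211)/47793 = 35916/9 - 532/47793 = 35916*(1/9) - 532*1/47793 = 11972/3 - 532/47793 = 190725400/47793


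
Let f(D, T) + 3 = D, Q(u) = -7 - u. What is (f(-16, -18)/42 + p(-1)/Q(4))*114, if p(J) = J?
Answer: -3173/77 ≈ -41.208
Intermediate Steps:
f(D, T) = -3 + D
(f(-16, -18)/42 + p(-1)/Q(4))*114 = ((-3 - 16)/42 - 1/(-7 - 1*4))*114 = (-19*1/42 - 1/(-7 - 4))*114 = (-19/42 - 1/(-11))*114 = (-19/42 - 1*(-1/11))*114 = (-19/42 + 1/11)*114 = -167/462*114 = -3173/77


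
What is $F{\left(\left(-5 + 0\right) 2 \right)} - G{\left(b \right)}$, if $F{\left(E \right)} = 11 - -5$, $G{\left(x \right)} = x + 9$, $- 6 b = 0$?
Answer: $7$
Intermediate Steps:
$b = 0$ ($b = \left(- \frac{1}{6}\right) 0 = 0$)
$G{\left(x \right)} = 9 + x$
$F{\left(E \right)} = 16$ ($F{\left(E \right)} = 11 + 5 = 16$)
$F{\left(\left(-5 + 0\right) 2 \right)} - G{\left(b \right)} = 16 - \left(9 + 0\right) = 16 - 9 = 7$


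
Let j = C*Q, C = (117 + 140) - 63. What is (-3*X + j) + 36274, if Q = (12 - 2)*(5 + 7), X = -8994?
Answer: 86536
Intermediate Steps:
C = 194 (C = 257 - 63 = 194)
Q = 120 (Q = 10*12 = 120)
j = 23280 (j = 194*120 = 23280)
(-3*X + j) + 36274 = (-3*(-8994) + 23280) + 36274 = (26982 + 23280) + 36274 = 50262 + 36274 = 86536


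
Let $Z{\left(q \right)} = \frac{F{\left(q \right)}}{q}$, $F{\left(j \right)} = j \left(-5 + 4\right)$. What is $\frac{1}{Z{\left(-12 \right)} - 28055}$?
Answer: $- \frac{1}{28056} \approx -3.5643 \cdot 10^{-5}$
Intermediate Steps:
$F{\left(j \right)} = - j$ ($F{\left(j \right)} = j \left(-1\right) = - j$)
$Z{\left(q \right)} = -1$ ($Z{\left(q \right)} = \frac{\left(-1\right) q}{q} = -1$)
$\frac{1}{Z{\left(-12 \right)} - 28055} = \frac{1}{-1 - 28055} = \frac{1}{-28056} = - \frac{1}{28056}$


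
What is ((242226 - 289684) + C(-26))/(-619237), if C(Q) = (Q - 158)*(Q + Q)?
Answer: 37890/619237 ≈ 0.061188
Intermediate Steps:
C(Q) = 2*Q*(-158 + Q) (C(Q) = (-158 + Q)*(2*Q) = 2*Q*(-158 + Q))
((242226 - 289684) + C(-26))/(-619237) = ((242226 - 289684) + 2*(-26)*(-158 - 26))/(-619237) = (-47458 + 2*(-26)*(-184))*(-1/619237) = (-47458 + 9568)*(-1/619237) = -37890*(-1/619237) = 37890/619237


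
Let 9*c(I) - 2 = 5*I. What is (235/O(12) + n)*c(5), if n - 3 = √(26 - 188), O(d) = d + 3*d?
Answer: 379/16 + 27*I*√2 ≈ 23.688 + 38.184*I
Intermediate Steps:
c(I) = 2/9 + 5*I/9 (c(I) = 2/9 + (5*I)/9 = 2/9 + 5*I/9)
O(d) = 4*d
n = 3 + 9*I*√2 (n = 3 + √(26 - 188) = 3 + √(-162) = 3 + 9*I*√2 ≈ 3.0 + 12.728*I)
(235/O(12) + n)*c(5) = (235/((4*12)) + (3 + 9*I*√2))*(2/9 + (5/9)*5) = (235/48 + (3 + 9*I*√2))*(2/9 + 25/9) = (235*(1/48) + (3 + 9*I*√2))*3 = (235/48 + (3 + 9*I*√2))*3 = (379/48 + 9*I*√2)*3 = 379/16 + 27*I*√2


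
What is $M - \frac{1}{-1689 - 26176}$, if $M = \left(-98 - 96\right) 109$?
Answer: $- \frac{589233289}{27865} \approx -21146.0$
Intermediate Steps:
$M = -21146$ ($M = \left(-194\right) 109 = -21146$)
$M - \frac{1}{-1689 - 26176} = -21146 - \frac{1}{-1689 - 26176} = -21146 - \frac{1}{-27865} = -21146 - - \frac{1}{27865} = -21146 + \frac{1}{27865} = - \frac{589233289}{27865}$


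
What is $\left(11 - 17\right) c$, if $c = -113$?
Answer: $678$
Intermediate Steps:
$\left(11 - 17\right) c = \left(11 - 17\right) \left(-113\right) = \left(-6\right) \left(-113\right) = 678$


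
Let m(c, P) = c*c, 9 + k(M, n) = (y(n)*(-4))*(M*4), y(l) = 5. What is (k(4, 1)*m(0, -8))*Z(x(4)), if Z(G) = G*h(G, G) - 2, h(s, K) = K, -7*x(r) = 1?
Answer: 0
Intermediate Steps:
x(r) = -⅐ (x(r) = -⅐*1 = -⅐)
k(M, n) = -9 - 80*M (k(M, n) = -9 + (5*(-4))*(M*4) = -9 - 80*M)
m(c, P) = c²
Z(G) = -2 + G² (Z(G) = G*G - 2 = G² - 2 = -2 + G²)
(k(4, 1)*m(0, -8))*Z(x(4)) = ((-9 - 80*4)*0²)*(-2 + (-⅐)²) = ((-9 - 320)*0)*(-2 + 1/49) = -329*0*(-97/49) = 0*(-97/49) = 0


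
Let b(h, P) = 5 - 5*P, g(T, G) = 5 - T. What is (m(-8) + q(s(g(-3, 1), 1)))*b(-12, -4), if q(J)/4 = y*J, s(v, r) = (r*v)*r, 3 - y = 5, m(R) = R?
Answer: -1800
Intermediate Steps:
y = -2 (y = 3 - 1*5 = 3 - 5 = -2)
s(v, r) = v*r²
q(J) = -8*J (q(J) = 4*(-2*J) = -8*J)
(m(-8) + q(s(g(-3, 1), 1)))*b(-12, -4) = (-8 - 8*(5 - 1*(-3))*1²)*(5 - 5*(-4)) = (-8 - 8*(5 + 3))*(5 + 20) = (-8 - 64)*25 = -72*25 = -1800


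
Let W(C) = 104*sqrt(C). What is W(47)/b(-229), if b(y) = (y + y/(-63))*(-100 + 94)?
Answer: 546*sqrt(47)/7099 ≈ 0.52728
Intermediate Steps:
b(y) = -124*y/21 (b(y) = (y + y*(-1/63))*(-6) = (y - y/63)*(-6) = (62*y/63)*(-6) = -124*y/21)
W(47)/b(-229) = (104*sqrt(47))/((-124/21*(-229))) = (104*sqrt(47))/(28396/21) = (104*sqrt(47))*(21/28396) = 546*sqrt(47)/7099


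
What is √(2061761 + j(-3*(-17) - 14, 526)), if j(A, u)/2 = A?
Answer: √2061835 ≈ 1435.9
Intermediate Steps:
j(A, u) = 2*A
√(2061761 + j(-3*(-17) - 14, 526)) = √(2061761 + 2*(-3*(-17) - 14)) = √(2061761 + 2*(51 - 14)) = √(2061761 + 2*37) = √(2061761 + 74) = √2061835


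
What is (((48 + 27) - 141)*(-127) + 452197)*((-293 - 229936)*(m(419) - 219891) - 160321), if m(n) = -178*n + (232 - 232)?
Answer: 31225443359213684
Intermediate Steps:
m(n) = -178*n (m(n) = -178*n + 0 = -178*n)
(((48 + 27) - 141)*(-127) + 452197)*((-293 - 229936)*(m(419) - 219891) - 160321) = (((48 + 27) - 141)*(-127) + 452197)*((-293 - 229936)*(-178*419 - 219891) - 160321) = ((75 - 141)*(-127) + 452197)*(-230229*(-74582 - 219891) - 160321) = (-66*(-127) + 452197)*(-230229*(-294473) - 160321) = (8382 + 452197)*(67796224317 - 160321) = 460579*67796063996 = 31225443359213684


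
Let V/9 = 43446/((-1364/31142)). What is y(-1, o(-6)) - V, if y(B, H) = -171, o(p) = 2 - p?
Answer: 3044181186/341 ≈ 8.9272e+6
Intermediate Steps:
V = -3044239497/341 (V = 9*(43446/((-1364/31142))) = 9*(43446/((-1364*1/31142))) = 9*(43446/(-682/15571)) = 9*(43446*(-15571/682)) = 9*(-338248833/341) = -3044239497/341 ≈ -8.9274e+6)
y(-1, o(-6)) - V = -171 - 1*(-3044239497/341) = -171 + 3044239497/341 = 3044181186/341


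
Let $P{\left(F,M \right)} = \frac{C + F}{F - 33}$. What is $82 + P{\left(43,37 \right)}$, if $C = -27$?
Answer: $\frac{418}{5} \approx 83.6$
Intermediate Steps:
$P{\left(F,M \right)} = \frac{-27 + F}{-33 + F}$ ($P{\left(F,M \right)} = \frac{-27 + F}{F - 33} = \frac{-27 + F}{-33 + F}$)
$82 + P{\left(43,37 \right)} = 82 + \frac{-27 + 43}{-33 + 43} = 82 + \frac{1}{10} \cdot 16 = 82 + \frac{8}{5} = \frac{418}{5}$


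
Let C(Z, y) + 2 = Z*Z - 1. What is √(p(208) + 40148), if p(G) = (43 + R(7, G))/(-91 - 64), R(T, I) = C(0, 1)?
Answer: 2*√9645495/31 ≈ 200.37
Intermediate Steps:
C(Z, y) = -3 + Z² (C(Z, y) = -2 + (Z*Z - 1) = -2 + (Z² - 1) = -2 + (-1 + Z²) = -3 + Z²)
R(T, I) = -3 (R(T, I) = -3 + 0² = -3 + 0 = -3)
p(G) = -8/31 (p(G) = (43 - 3)/(-91 - 64) = 40/(-155) = 40*(-1/155) = -8/31)
√(p(208) + 40148) = √(-8/31 + 40148) = √(1244580/31) = 2*√9645495/31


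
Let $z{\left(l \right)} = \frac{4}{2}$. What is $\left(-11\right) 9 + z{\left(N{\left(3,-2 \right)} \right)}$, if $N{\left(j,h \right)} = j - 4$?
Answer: $-97$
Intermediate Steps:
$N{\left(j,h \right)} = -4 + j$
$z{\left(l \right)} = 2$ ($z{\left(l \right)} = 4 \cdot \frac{1}{2} = 2$)
$\left(-11\right) 9 + z{\left(N{\left(3,-2 \right)} \right)} = \left(-11\right) 9 + 2 = -99 + 2 = -97$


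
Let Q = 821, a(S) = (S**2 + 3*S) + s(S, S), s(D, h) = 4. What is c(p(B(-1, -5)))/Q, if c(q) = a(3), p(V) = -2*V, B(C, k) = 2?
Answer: 22/821 ≈ 0.026797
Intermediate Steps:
a(S) = 4 + S**2 + 3*S (a(S) = (S**2 + 3*S) + 4 = 4 + S**2 + 3*S)
c(q) = 22 (c(q) = 4 + 3**2 + 3*3 = 4 + 9 + 9 = 22)
c(p(B(-1, -5)))/Q = 22/821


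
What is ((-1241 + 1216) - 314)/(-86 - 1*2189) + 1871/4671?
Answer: 5839994/10626525 ≈ 0.54957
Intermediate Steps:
((-1241 + 1216) - 314)/(-86 - 1*2189) + 1871/4671 = (-25 - 314)/(-86 - 2189) + 1871*(1/4671) = -339/(-2275) + 1871/4671 = -339*(-1/2275) + 1871/4671 = 339/2275 + 1871/4671 = 5839994/10626525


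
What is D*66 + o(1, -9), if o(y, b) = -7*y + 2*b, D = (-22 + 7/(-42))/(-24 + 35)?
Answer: -158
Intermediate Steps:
D = -133/66 (D = (-22 + 7*(-1/42))/11 = (-22 - 1/6)*(1/11) = -133/6*1/11 = -133/66 ≈ -2.0152)
D*66 + o(1, -9) = -133/66*66 + (-7*1 + 2*(-9)) = -133 + (-7 - 18) = -133 - 25 = -158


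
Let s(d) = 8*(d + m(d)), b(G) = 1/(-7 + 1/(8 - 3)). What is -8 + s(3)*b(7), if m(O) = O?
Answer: -256/17 ≈ -15.059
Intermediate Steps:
b(G) = -5/34 (b(G) = 1/(-7 + 1/5) = 1/(-7 + ⅕) = 1/(-34/5) = -5/34)
s(d) = 16*d (s(d) = 8*(d + d) = 8*(2*d) = 16*d)
-8 + s(3)*b(7) = -8 + (16*3)*(-5/34) = -8 + 48*(-5/34) = -8 - 120/17 = -256/17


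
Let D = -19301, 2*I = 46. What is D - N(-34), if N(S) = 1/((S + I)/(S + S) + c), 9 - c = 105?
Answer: -125784549/6517 ≈ -19301.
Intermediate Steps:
I = 23 (I = (½)*46 = 23)
c = -96 (c = 9 - 1*105 = 9 - 105 = -96)
N(S) = 1/(-96 + (23 + S)/(2*S)) (N(S) = 1/((S + 23)/(S + S) - 96) = 1/((23 + S)/((2*S)) - 96) = 1/((23 + S)*(1/(2*S)) - 96) = 1/((23 + S)/(2*S) - 96) = 1/(-96 + (23 + S)/(2*S)))
D - N(-34) = -19301 - 2*(-34)/(23 - 191*(-34)) = -19301 - 2*(-34)/(23 + 6494) = -19301 - 2*(-34)/6517 = -19301 - 1*(-68/6517) = -19301 + 68/6517 = -125784549/6517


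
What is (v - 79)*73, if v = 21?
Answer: -4234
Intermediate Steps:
(v - 79)*73 = (21 - 79)*73 = -58*73 = -4234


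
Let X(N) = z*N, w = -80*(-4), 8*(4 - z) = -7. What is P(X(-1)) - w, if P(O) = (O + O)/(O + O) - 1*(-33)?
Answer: -286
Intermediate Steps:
z = 39/8 (z = 4 - ⅛*(-7) = 4 + 7/8 = 39/8 ≈ 4.8750)
w = 320
X(N) = 39*N/8
P(O) = 34 (P(O) = (2*O)/((2*O)) + 33 = (2*O)*(1/(2*O)) + 33 = 1 + 33 = 34)
P(X(-1)) - w = 34 - 1*320 = 34 - 320 = -286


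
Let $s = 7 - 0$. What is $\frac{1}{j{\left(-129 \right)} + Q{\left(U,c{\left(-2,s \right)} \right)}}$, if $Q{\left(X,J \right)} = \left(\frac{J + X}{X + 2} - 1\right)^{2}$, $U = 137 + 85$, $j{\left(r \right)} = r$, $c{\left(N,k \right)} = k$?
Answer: $- \frac{50176}{6472679} \approx -0.007752$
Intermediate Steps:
$s = 7$ ($s = 7 + 0 = 7$)
$U = 222$
$Q{\left(X,J \right)} = \left(-1 + \frac{J + X}{2 + X}\right)^{2}$ ($Q{\left(X,J \right)} = \left(\frac{J + X}{2 + X} - 1\right)^{2} = \left(-1 + \frac{J + X}{2 + X}\right)^{2}$)
$\frac{1}{j{\left(-129 \right)} + Q{\left(U,c{\left(-2,s \right)} \right)}} = \frac{1}{-129 + \frac{\left(-2 + 7\right)^{2}}{\left(2 + 222\right)^{2}}} = \frac{1}{-129 + \frac{5^{2}}{50176}} = \frac{1}{-129 + 25 \cdot \frac{1}{50176}} = \frac{1}{-129 + \frac{25}{50176}} = \frac{1}{- \frac{6472679}{50176}} = - \frac{50176}{6472679}$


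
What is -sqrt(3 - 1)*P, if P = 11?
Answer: -11*sqrt(2) ≈ -15.556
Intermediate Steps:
-sqrt(3 - 1)*P = -sqrt(3 - 1)*11 = -sqrt(2)*11 = -11*sqrt(2)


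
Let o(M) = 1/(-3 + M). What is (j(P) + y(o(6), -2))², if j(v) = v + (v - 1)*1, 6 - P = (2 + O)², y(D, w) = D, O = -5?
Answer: 400/9 ≈ 44.444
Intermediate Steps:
P = -3 (P = 6 - (2 - 5)² = 6 - 1*(-3)² = 6 - 1*9 = 6 - 9 = -3)
j(v) = -1 + 2*v (j(v) = v + (-1 + v)*1 = v + (-1 + v) = -1 + 2*v)
(j(P) + y(o(6), -2))² = ((-1 + 2*(-3)) + 1/(-3 + 6))² = ((-1 - 6) + 1/3)² = (-7 + ⅓)² = (-20/3)² = 400/9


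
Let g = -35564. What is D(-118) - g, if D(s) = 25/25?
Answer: 35565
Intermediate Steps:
D(s) = 1 (D(s) = 25*(1/25) = 1)
D(-118) - g = 1 - 1*(-35564) = 1 + 35564 = 35565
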